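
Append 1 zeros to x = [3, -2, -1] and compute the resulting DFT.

Original 3-point DFT: [0, 4.5000+0.8660i, 4.5000-0.8660i]
Zero-padded 4-point DFT provides frequency interpolation.

DFT_4([x, 0, ...]) = [0, 4+2i, 4, 4-2i]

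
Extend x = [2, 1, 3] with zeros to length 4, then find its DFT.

Original 3-point DFT: [6, 1.7321i, -1.7321i]
Zero-padded 4-point DFT provides frequency interpolation.

DFT_4([x, 0, ...]) = [6, -1-1i, 4, -1+1i]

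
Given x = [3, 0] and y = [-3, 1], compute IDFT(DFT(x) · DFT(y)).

(x ⊛ y)[n] = Σ(m=0 to 1) x[m] · y[(n-m) mod 2]

Computing each output sample:
(x ⊛ y)[0] = -9
(x ⊛ y)[1] = 3

x ⊛ y = [-9, 3]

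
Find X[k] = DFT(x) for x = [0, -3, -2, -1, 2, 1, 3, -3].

X[k] = Σ(n=0 to 7) x[n] · ω_8^(nk)
where ω_8 = e^(-2πi/8)

Computing each X[k]:
X[0] = -3
X[1] = -6.2426+6.4142i
X[2] = 1-2i
X[3] = 2.2426-3.5858i
X[4] = 9
X[5] = 2.2426+3.5858i
X[6] = 1+2i
X[7] = -6.2426-6.4142i

X = [-3, -6.2426+6.4142i, 1-2i, 2.2426-3.5858i, 9, 2.2426+3.5858i, 1+2i, -6.2426-6.4142i]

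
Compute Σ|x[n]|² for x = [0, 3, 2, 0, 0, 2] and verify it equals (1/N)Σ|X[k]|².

Time domain:
Σ|x[n]|² = |0|² + |3|² + |2|² + |0|² + |0|² + |2|² = 17.0000

Frequency domain:
(1/6)Σ|X[k]|² = (1/6)(|7|² + |1.5000-2.5981i|² + |-3.5000+0.8660i|² + |-3|² + |-3.5000-0.8660i|² + |1.5000+2.5981i|²) = (1/6)·102.0000 = 17.0000

Both sides agree, confirming Parseval's theorem.

Σ|x[n]|² = (1/N)Σ|X[k]|² = 17.0000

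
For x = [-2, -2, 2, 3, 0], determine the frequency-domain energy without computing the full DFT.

Parseval: Σ|x[n]|² = (1/N)Σ|X[k]|², so Σ|X[k]|² = N·Σ|x[n]|² = 5·21.0000

Σ|X[k]|² = N·Σ|x[n]|² = 5·21.0000 = 105.0000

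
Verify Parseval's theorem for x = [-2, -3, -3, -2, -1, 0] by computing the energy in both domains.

Time domain:
Σ|x[n]|² = |-2|² + |-3|² + |-3|² + |-2|² + |-1|² + |0|² = 27.0000

Frequency domain:
(1/6)Σ|X[k]|² = (1/6)(|-11|² + |0.5000+4.3301i|² + |-0.5000+0.8660i|² + |-1|² + |-0.5000-0.8660i|² + |0.5000-4.3301i|²) = (1/6)·162.0000 = 27.0000

Both sides agree, confirming Parseval's theorem.

Σ|x[n]|² = (1/N)Σ|X[k]|² = 27.0000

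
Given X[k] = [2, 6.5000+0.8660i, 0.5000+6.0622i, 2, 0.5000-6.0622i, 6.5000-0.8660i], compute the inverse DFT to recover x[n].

x[n] = (1/6) Σ(k=0 to 5) X[k] · e^(2πikn/6)

Computing each x[n]:
x[0] = 3
x[1] = -1
x[2] = 1
x[3] = -2
x[4] = -2
x[5] = 3

x = [3, -1, 1, -2, -2, 3]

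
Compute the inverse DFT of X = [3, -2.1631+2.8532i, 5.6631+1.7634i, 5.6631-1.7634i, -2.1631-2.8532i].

x[n] = (1/5) Σ(k=0 to 4) X[k] · e^(2πikn/5)

Computing each x[n]:
x[0] = 2
x[1] = -3
x[2] = 2
x[3] = 2
x[4] = 0

x = [2, -3, 2, 2, 0]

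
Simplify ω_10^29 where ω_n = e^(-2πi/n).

Since ω_10^10 = 1, powers reduce modulo 10.
29 mod 10 = 9
So ω_10^29 = ω_10^9 = e^(-2πi·9/10)

ω_10^29 = ω_10^9 = 0.8090+0.5878i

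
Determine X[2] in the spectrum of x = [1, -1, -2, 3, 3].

X[2] = Σ(n=0 to 4) x[n] · ω_5^(2n) where ω_5 = e^(-2πi/5)
= (1)·ω_5^0 + (-1)·ω_5^2 + (-2)·ω_5^4 + (3)·ω_5^6 + (3)·ω_5^8

X[2] = -0.3090-2.4041i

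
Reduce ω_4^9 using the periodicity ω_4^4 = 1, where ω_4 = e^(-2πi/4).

Since ω_4^4 = 1, powers reduce modulo 4.
9 mod 4 = 1
So ω_4^9 = ω_4^1 = e^(-2πi·1/4)

ω_4^9 = ω_4^1 = -1i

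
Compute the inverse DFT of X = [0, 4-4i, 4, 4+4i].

x[n] = (1/4) Σ(k=0 to 3) X[k] · e^(2πikn/4)

Computing each x[n]:
x[0] = 3
x[1] = 1
x[2] = -1
x[3] = -3

x = [3, 1, -1, -3]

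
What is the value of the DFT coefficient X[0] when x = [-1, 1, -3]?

X[0] = Σ(n=0 to 2) x[n] · ω_3^0 = Σ x[n]
= (-1) + (1) + (-3)

X[0] = -3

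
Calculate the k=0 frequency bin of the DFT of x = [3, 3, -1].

X[0] = Σ(n=0 to 2) x[n] · ω_3^0 = Σ x[n]
= (3) + (3) + (-1)

X[0] = 5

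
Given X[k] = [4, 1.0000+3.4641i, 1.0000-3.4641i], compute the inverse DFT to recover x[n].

x[n] = (1/3) Σ(k=0 to 2) X[k] · e^(2πikn/3)

Computing each x[n]:
x[0] = 2
x[1] = -1
x[2] = 3

x = [2, -1, 3]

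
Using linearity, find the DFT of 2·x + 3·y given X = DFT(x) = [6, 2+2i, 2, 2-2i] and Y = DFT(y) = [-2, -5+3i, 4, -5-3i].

By linearity: DFT(2x + 3y) = 2·DFT(x) + 3·DFT(y)
= 2·[6, 2+2i, 2, 2-2i] + 3·[-2, -5+3i, 4, -5-3i]

Computing element-wise:
Z[0] = 2·(6) + 3·(-2) = 6
Z[1] = 2·(2+2i) + 3·(-5+3i) = -11+13i
Z[2] = 2·(2) + 3·(4) = 16
Z[3] = 2·(2-2i) + 3·(-5-3i) = -11-13i

DFT(2x + 3y) = 2·X + 3·Y = [6, -11+13i, 16, -11-13i]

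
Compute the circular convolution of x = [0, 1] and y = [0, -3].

(x ⊛ y)[n] = Σ(m=0 to 1) x[m] · y[(n-m) mod 2]

Computing each output sample:
(x ⊛ y)[0] = -3
(x ⊛ y)[1] = 0

x ⊛ y = [-3, 0]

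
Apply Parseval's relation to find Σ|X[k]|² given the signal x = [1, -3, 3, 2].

Parseval: Σ|x[n]|² = (1/N)Σ|X[k]|², so Σ|X[k]|² = N·Σ|x[n]|² = 4·23.0000

Σ|X[k]|² = N·Σ|x[n]|² = 4·23.0000 = 92.0000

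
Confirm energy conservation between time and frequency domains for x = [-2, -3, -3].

Time domain:
Σ|x[n]|² = |-2|² + |-3|² + |-3|² = 22.0000

Frequency domain:
(1/3)Σ|X[k]|² = (1/3)(|-8|² + |1|² + |1|²) = (1/3)·66.0000 = 22.0000

Both sides agree, confirming Parseval's theorem.

Σ|x[n]|² = (1/N)Σ|X[k]|² = 22.0000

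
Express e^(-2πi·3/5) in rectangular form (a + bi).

ω_5^3 = e^(-2πi·3/5)
= cos(-2π·3/5) + i·sin(-2π·3/5)
= cos(-6π/5) + i·sin(-6π/5)

ω_5^3 = cos(-6π/5) + i·sin(-6π/5) = -0.8090+0.5878i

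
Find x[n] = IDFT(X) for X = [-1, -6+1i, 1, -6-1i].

x[n] = (1/4) Σ(k=0 to 3) X[k] · e^(2πikn/4)

Computing each x[n]:
x[0] = -3
x[1] = -1
x[2] = 3
x[3] = 0

x = [-3, -1, 3, 0]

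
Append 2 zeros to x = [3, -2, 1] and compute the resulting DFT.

Original 3-point DFT: [2, 3.5000+2.5981i, 3.5000-2.5981i]
Zero-padded 5-point DFT provides frequency interpolation.

DFT_5([x, 0, ...]) = [2, 1.5729+1.3143i, 4.9271+2.1266i, 4.9271-2.1266i, 1.5729-1.3143i]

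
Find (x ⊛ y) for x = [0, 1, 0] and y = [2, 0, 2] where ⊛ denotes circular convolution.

(x ⊛ y)[n] = Σ(m=0 to 2) x[m] · y[(n-m) mod 3]

Computing each output sample:
(x ⊛ y)[0] = 2
(x ⊛ y)[1] = 2
(x ⊛ y)[2] = 0

x ⊛ y = [2, 2, 0]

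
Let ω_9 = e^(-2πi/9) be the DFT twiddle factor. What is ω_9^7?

ω_9^7 = e^(-2πi·7/9)
= cos(-2π·7/9) + i·sin(-2π·7/9)
= cos(-14π/9) + i·sin(-14π/9)

ω_9^7 = cos(-14π/9) + i·sin(-14π/9) = 0.1736+0.9848i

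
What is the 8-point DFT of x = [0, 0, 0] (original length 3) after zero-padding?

Original 3-point DFT: [0, 0, 0]
Zero-padded 8-point DFT provides frequency interpolation.

DFT_8([x, 0, ...]) = [0, 0, 0, 0, 0, 0, 0, 0]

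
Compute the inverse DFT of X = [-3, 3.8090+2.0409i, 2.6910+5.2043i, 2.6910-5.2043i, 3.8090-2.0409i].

x[n] = (1/5) Σ(k=0 to 4) X[k] · e^(2πikn/5)

Computing each x[n]:
x[0] = 2
x[1] = -3
x[2] = 0
x[3] = -3
x[4] = 1

x = [2, -3, 0, -3, 1]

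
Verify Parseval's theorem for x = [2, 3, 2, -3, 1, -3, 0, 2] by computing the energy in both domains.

Time domain:
Σ|x[n]|² = |2|² + |3|² + |2|² + |-3|² + |1|² + |-3|² + |0|² + |2|² = 40.0000

Frequency domain:
(1/8)Σ|X[k]|² = (1/8)(|4|² + |8.7782-2.7071i|² + |1-1i|² + |-6.7782+1.2929i|² + |6|² + |-6.7782-1.2929i|² + |1+1i|² + |8.7782+2.7071i|²) = (1/8)·320.0000 = 40.0000

Both sides agree, confirming Parseval's theorem.

Σ|x[n]|² = (1/N)Σ|X[k]|² = 40.0000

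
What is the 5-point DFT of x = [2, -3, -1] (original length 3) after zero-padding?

Original 3-point DFT: [-2, 4.0000+1.7321i, 4.0000-1.7321i]
Zero-padded 5-point DFT provides frequency interpolation.

DFT_5([x, 0, ...]) = [-2, 1.8820+3.4410i, 4.1180+0.8123i, 4.1180-0.8123i, 1.8820-3.4410i]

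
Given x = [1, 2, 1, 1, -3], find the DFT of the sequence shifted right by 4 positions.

Time shift by 4: X_shifted[k] = ω_5^(4k) · X[k]
Shifted x = [2, 1, 1, -3, 1]

DFT(x[n-4]) = [2, 4.2361-2.3511i, -0.2361+3.8042i, -0.2361-3.8042i, 4.2361+2.3511i]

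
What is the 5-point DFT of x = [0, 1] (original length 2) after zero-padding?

Original 2-point DFT: [1, -1]
Zero-padded 5-point DFT provides frequency interpolation.

DFT_5([x, 0, ...]) = [1, 0.3090-0.9511i, -0.8090-0.5878i, -0.8090+0.5878i, 0.3090+0.9511i]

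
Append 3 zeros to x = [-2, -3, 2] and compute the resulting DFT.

Original 3-point DFT: [-3, -1.5000+4.3301i, -1.5000-4.3301i]
Zero-padded 6-point DFT provides frequency interpolation.

DFT_6([x, 0, ...]) = [-3, -4.5000+0.8660i, -1.5000+4.3301i, 3, -1.5000-4.3301i, -4.5000-0.8660i]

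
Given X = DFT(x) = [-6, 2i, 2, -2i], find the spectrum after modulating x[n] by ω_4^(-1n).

Modulation property: DFT(ω_4^(-1n)·x[n]) = X[(k-1) mod 4], so circularly shift X by 1 positions.

X[k-1] = [-2i, -6, 2i, 2]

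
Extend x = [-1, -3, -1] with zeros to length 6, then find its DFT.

Original 3-point DFT: [-5, 1.0000+1.7321i, 1.0000-1.7321i]
Zero-padded 6-point DFT provides frequency interpolation.

DFT_6([x, 0, ...]) = [-5, -2.0000+3.4641i, 1.0000+1.7321i, 1, 1.0000-1.7321i, -2.0000-3.4641i]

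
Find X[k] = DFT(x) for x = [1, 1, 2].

X[k] = Σ(n=0 to 2) x[n] · ω_3^(nk)
where ω_3 = e^(-2πi/3)

Computing each X[k]:
X[0] = 4
X[1] = -0.5000+0.8660i
X[2] = -0.5000-0.8660i

X = [4, -0.5000+0.8660i, -0.5000-0.8660i]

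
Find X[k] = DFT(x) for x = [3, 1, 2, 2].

X[k] = Σ(n=0 to 3) x[n] · ω_4^(nk)
where ω_4 = e^(-2πi/4)

Computing each X[k]:
X[0] = 8
X[1] = 1+1i
X[2] = 2
X[3] = 1-1i

X = [8, 1+1i, 2, 1-1i]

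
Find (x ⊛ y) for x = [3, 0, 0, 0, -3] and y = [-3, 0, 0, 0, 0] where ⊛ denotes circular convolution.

(x ⊛ y)[n] = Σ(m=0 to 4) x[m] · y[(n-m) mod 5]

Computing each output sample:
(x ⊛ y)[0] = -9
(x ⊛ y)[1] = 0
(x ⊛ y)[2] = 0
(x ⊛ y)[3] = 0
(x ⊛ y)[4] = 9

x ⊛ y = [-9, 0, 0, 0, 9]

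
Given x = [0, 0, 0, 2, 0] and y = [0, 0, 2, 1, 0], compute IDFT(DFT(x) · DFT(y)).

(x ⊛ y)[n] = Σ(m=0 to 4) x[m] · y[(n-m) mod 5]

Computing each output sample:
(x ⊛ y)[0] = 4
(x ⊛ y)[1] = 2
(x ⊛ y)[2] = 0
(x ⊛ y)[3] = 0
(x ⊛ y)[4] = 0

x ⊛ y = [4, 2, 0, 0, 0]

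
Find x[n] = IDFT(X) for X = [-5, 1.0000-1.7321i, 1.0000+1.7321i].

x[n] = (1/3) Σ(k=0 to 2) X[k] · e^(2πikn/3)

Computing each x[n]:
x[0] = -1
x[1] = -1
x[2] = -3

x = [-1, -1, -3]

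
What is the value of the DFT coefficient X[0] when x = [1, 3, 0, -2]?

X[0] = Σ(n=0 to 3) x[n] · ω_4^0 = Σ x[n]
= (1) + (3) + (0) + (-2)

X[0] = 2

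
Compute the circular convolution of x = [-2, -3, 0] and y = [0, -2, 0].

(x ⊛ y)[n] = Σ(m=0 to 2) x[m] · y[(n-m) mod 3]

Computing each output sample:
(x ⊛ y)[0] = 0
(x ⊛ y)[1] = 4
(x ⊛ y)[2] = 6

x ⊛ y = [0, 4, 6]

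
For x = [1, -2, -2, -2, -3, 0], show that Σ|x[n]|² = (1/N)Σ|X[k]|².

Time domain:
Σ|x[n]|² = |1|² + |-2|² + |-2|² + |-2|² + |-3|² + |0|² = 22.0000

Frequency domain:
(1/6)Σ|X[k]|² = (1/6)(|-8|² + |4.5000+0.8660i|² + |2.5000+2.5981i|² + |0|² + |2.5000-2.5981i|² + |4.5000-0.8660i|²) = (1/6)·132.0000 = 22.0000

Both sides agree, confirming Parseval's theorem.

Σ|x[n]|² = (1/N)Σ|X[k]|² = 22.0000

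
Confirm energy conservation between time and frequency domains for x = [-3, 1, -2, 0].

Time domain:
Σ|x[n]|² = |-3|² + |1|² + |-2|² + |0|² = 14.0000

Frequency domain:
(1/4)Σ|X[k]|² = (1/4)(|-4|² + |-1-1i|² + |-6|² + |-1+1i|²) = (1/4)·56.0000 = 14.0000

Both sides agree, confirming Parseval's theorem.

Σ|x[n]|² = (1/N)Σ|X[k]|² = 14.0000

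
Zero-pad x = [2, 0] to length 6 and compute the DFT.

Original 2-point DFT: [2, 2]
Zero-padded 6-point DFT provides frequency interpolation.

DFT_6([x, 0, ...]) = [2, 2, 2, 2, 2, 2]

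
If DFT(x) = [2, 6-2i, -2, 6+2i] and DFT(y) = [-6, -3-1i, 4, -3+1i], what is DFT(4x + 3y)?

By linearity: DFT(4x + 3y) = 4·DFT(x) + 3·DFT(y)
= 4·[2, 6-2i, -2, 6+2i] + 3·[-6, -3-1i, 4, -3+1i]

Computing element-wise:
Z[0] = 4·(2) + 3·(-6) = -10
Z[1] = 4·(6-2i) + 3·(-3-1i) = 15-11i
Z[2] = 4·(-2) + 3·(4) = 4
Z[3] = 4·(6+2i) + 3·(-3+1i) = 15+11i

DFT(4x + 3y) = 4·X + 3·Y = [-10, 15-11i, 4, 15+11i]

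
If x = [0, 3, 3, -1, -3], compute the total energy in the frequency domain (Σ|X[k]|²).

Parseval: Σ|x[n]|² = (1/N)Σ|X[k]|², so Σ|X[k]|² = N·Σ|x[n]|² = 5·28.0000

Σ|X[k]|² = N·Σ|x[n]|² = 5·28.0000 = 140.0000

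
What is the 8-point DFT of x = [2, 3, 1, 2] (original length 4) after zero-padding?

Original 4-point DFT: [8, 1-1i, -2, 1+1i]
Zero-padded 8-point DFT provides frequency interpolation.

DFT_8([x, 0, ...]) = [8, 2.7071-4.5355i, 1-1i, 1.2929-2.5355i, -2, 1.2929+2.5355i, 1+1i, 2.7071+4.5355i]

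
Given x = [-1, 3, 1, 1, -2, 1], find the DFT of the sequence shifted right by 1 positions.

Time shift by 1: X_shifted[k] = ω_6^(1k) · X[k]
Shifted x = [1, -1, 3, 1, 1, -2]

DFT(x[n-1]) = [3, -3.5000-2.5981i, 1.5000+0.8660i, 7, 1.5000-0.8660i, -3.5000+2.5981i]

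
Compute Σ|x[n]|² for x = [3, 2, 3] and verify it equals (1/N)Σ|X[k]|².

Time domain:
Σ|x[n]|² = |3|² + |2|² + |3|² = 22.0000

Frequency domain:
(1/3)Σ|X[k]|² = (1/3)(|8|² + |0.5000+0.8660i|² + |0.5000-0.8660i|²) = (1/3)·66.0000 = 22.0000

Both sides agree, confirming Parseval's theorem.

Σ|x[n]|² = (1/N)Σ|X[k]|² = 22.0000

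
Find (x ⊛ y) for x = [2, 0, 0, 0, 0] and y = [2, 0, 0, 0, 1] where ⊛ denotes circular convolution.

(x ⊛ y)[n] = Σ(m=0 to 4) x[m] · y[(n-m) mod 5]

Computing each output sample:
(x ⊛ y)[0] = 4
(x ⊛ y)[1] = 0
(x ⊛ y)[2] = 0
(x ⊛ y)[3] = 0
(x ⊛ y)[4] = 2

x ⊛ y = [4, 0, 0, 0, 2]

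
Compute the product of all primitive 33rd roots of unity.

The primitive 33rd roots of unity are ω_33^k for k coprime to 33: k ∈ {1, 2, 4, 5, 7, 8, 10, 13, 14, 16, 17, 19, 20, 23, 25, 26, 28, 29, 31, 32}
Their product equals the constant term of the cyclotomic polynomial Φ_33(x) up to sign.
For n ≥ 3, the product of all primitive nth roots of unity is 1. (For n=1 it is 1; for n=2 it is -1.)

1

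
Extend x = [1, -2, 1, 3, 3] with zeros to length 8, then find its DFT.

Original 5-point DFT: [6, -1.9271+5.9309i, 1.4271+1.0368i, 1.4271-1.0368i, -1.9271-5.9309i]
Zero-padded 8-point DFT provides frequency interpolation.

DFT_8([x, 0, ...]) = [6, -5.5355-1.7071i, 3+5i, 1.5355+0.2929i, 4, 1.5355-0.2929i, 3-5i, -5.5355+1.7071i]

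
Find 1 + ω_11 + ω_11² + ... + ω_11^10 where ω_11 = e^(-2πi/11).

Sum of all nth roots of unity equals 0 for n > 1 (geometric series with r ≠ 1).

0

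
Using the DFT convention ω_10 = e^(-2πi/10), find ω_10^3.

ω_10^3 = e^(-2πi·3/10)
= cos(-2π·3/10) + i·sin(-2π·3/10)
= cos(-6π/10) + i·sin(-6π/10)

ω_10^3 = cos(-6π/10) + i·sin(-6π/10) = -0.3090-0.9511i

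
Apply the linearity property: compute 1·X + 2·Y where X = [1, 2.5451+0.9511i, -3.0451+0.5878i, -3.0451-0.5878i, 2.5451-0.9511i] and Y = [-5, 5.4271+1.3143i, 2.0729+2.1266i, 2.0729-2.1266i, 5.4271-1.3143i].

By linearity: DFT(1x + 2y) = 1·DFT(x) + 2·DFT(y)
= 1·[1, 2.5451+0.9511i, -3.0451+0.5878i, -3.0451-0.5878i, 2.5451-0.9511i] + 2·[-5, 5.4271+1.3143i, 2.0729+2.1266i, 2.0729-2.1266i, 5.4271-1.3143i]

Computing element-wise:
Z[0] = 1·(1) + 2·(-5) = -9
Z[1] = 1·(2.5451+0.9511i) + 2·(5.4271+1.3143i) = 13.3993+3.5797i
Z[2] = 1·(-3.0451+0.5878i) + 2·(2.0729+2.1266i) = 1.1007+4.8410i
Z[3] = 1·(-3.0451-0.5878i) + 2·(2.0729-2.1266i) = 1.1007-4.8410i
Z[4] = 1·(2.5451-0.9511i) + 2·(5.4271-1.3143i) = 13.3993-3.5797i

DFT(1x + 2y) = 1·X + 2·Y = [-9, 13.3993+3.5797i, 1.1007+4.8410i, 1.1007-4.8410i, 13.3993-3.5797i]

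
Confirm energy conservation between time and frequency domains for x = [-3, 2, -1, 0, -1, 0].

Time domain:
Σ|x[n]|² = |-3|² + |2|² + |-1|² + |0|² + |-1|² + |0|² = 15.0000

Frequency domain:
(1/6)Σ|X[k]|² = (1/6)(|-3|² + |-1.0000-1.7321i|² + |-3.0000-1.7321i|² + |-7|² + |-3.0000+1.7321i|² + |-1.0000+1.7321i|²) = (1/6)·90.0000 = 15.0000

Both sides agree, confirming Parseval's theorem.

Σ|x[n]|² = (1/N)Σ|X[k]|² = 15.0000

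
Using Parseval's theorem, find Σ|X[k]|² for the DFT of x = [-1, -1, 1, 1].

Parseval: Σ|x[n]|² = (1/N)Σ|X[k]|², so Σ|X[k]|² = N·Σ|x[n]|² = 4·4.0000

Σ|X[k]|² = N·Σ|x[n]|² = 4·4.0000 = 16.0000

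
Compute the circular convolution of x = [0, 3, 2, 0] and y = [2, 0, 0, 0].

(x ⊛ y)[n] = Σ(m=0 to 3) x[m] · y[(n-m) mod 4]

Computing each output sample:
(x ⊛ y)[0] = 0
(x ⊛ y)[1] = 6
(x ⊛ y)[2] = 4
(x ⊛ y)[3] = 0

x ⊛ y = [0, 6, 4, 0]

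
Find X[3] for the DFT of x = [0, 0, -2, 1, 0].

X[3] = Σ(n=0 to 4) x[n] · ω_5^(3n) where ω_5 = e^(-2πi/5)
= (0)·ω_5^0 + (0)·ω_5^3 + (-2)·ω_5^6 + (1)·ω_5^9 + (0)·ω_5^12

X[3] = -0.3090+2.8532i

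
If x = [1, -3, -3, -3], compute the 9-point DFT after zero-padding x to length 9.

Original 4-point DFT: [-8, 4, 4, 4]
Zero-padded 9-point DFT provides frequency interpolation.

DFT_9([x, 0, ...]) = [-8, -0.3191+7.4809i, 4.7981+1.3824i, 1, 3.0209+1.6958i, 3.0209-1.6958i, 1, 4.7981-1.3824i, -0.3191-7.4809i]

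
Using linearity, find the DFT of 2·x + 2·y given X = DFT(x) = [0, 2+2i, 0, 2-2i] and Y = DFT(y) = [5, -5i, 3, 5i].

By linearity: DFT(2x + 2y) = 2·DFT(x) + 2·DFT(y)
= 2·[0, 2+2i, 0, 2-2i] + 2·[5, -5i, 3, 5i]

Computing element-wise:
Z[0] = 2·(0) + 2·(5) = 10
Z[1] = 2·(2+2i) + 2·(-5i) = 4-6i
Z[2] = 2·(0) + 2·(3) = 6
Z[3] = 2·(2-2i) + 2·(5i) = 4+6i

DFT(2x + 2y) = 2·X + 2·Y = [10, 4-6i, 6, 4+6i]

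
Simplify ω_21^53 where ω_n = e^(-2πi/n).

Since ω_21^21 = 1, powers reduce modulo 21.
53 mod 21 = 11
So ω_21^53 = ω_21^11 = e^(-2πi·11/21)

ω_21^53 = ω_21^11 = -0.9888+0.1490i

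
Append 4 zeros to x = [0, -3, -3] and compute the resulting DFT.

Original 3-point DFT: [-6, 3, 3]
Zero-padded 7-point DFT provides frequency interpolation.

DFT_7([x, 0, ...]) = [-6, -1.2029+5.2703i, 3.3705+1.6231i, 0.8324-1.0438i, 0.8324+1.0438i, 3.3705-1.6231i, -1.2029-5.2703i]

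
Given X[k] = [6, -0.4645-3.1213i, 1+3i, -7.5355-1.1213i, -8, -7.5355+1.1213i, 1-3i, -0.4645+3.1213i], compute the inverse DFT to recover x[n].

x[n] = (1/8) Σ(k=0 to 7) X[k] · e^(2πikn/8)

Computing each x[n]:
x[0] = -2
x[1] = 3
x[2] = 0
x[3] = 2
x[4] = 2
x[5] = -1
x[6] = -1
x[7] = 3

x = [-2, 3, 0, 2, 2, -1, -1, 3]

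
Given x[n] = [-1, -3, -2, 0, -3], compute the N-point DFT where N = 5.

X[k] = Σ(n=0 to 4) x[n] · ω_5^(nk)
where ω_5 = e^(-2πi/5)

Computing each X[k]:
X[0] = -9
X[1] = -1.2361+1.1756i
X[2] = 3.2361-1.9021i
X[3] = 3.2361+1.9021i
X[4] = -1.2361-1.1756i

X = [-9, -1.2361+1.1756i, 3.2361-1.9021i, 3.2361+1.9021i, -1.2361-1.1756i]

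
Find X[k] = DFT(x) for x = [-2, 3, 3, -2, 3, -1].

X[k] = Σ(n=0 to 5) x[n] · ω_6^(nk)
where ω_6 = e^(-2πi/6)

Computing each X[k]:
X[0] = 4
X[1] = -2.0000-3.4641i
X[2] = -8.0000-3.4641i
X[3] = 4
X[4] = -8.0000+3.4641i
X[5] = -2.0000+3.4641i

X = [4, -2.0000-3.4641i, -8.0000-3.4641i, 4, -8.0000+3.4641i, -2.0000+3.4641i]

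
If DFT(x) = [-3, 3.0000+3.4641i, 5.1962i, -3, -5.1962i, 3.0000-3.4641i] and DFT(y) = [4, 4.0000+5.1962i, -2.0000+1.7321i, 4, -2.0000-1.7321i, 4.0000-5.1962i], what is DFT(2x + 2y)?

By linearity: DFT(2x + 2y) = 2·DFT(x) + 2·DFT(y)
= 2·[-3, 3.0000+3.4641i, 5.1962i, -3, -5.1962i, 3.0000-3.4641i] + 2·[4, 4.0000+5.1962i, -2.0000+1.7321i, 4, -2.0000-1.7321i, 4.0000-5.1962i]

Computing element-wise:
Z[0] = 2·(-3) + 2·(4) = 2
Z[1] = 2·(3.0000+3.4641i) + 2·(4.0000+5.1962i) = 14.0000+17.3206i
Z[2] = 2·(5.1962i) + 2·(-2.0000+1.7321i) = -4.0000+13.8566i
Z[3] = 2·(-3) + 2·(4) = 2
Z[4] = 2·(-5.1962i) + 2·(-2.0000-1.7321i) = -4.0000-13.8566i
Z[5] = 2·(3.0000-3.4641i) + 2·(4.0000-5.1962i) = 14.0000-17.3206i

DFT(2x + 2y) = 2·X + 2·Y = [2, 14.0000+17.3206i, -4.0000+13.8566i, 2, -4.0000-13.8566i, 14.0000-17.3206i]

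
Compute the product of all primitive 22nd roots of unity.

The primitive 22nd roots of unity are ω_22^k for k coprime to 22: k ∈ {1, 3, 5, 7, 9, 13, 15, 17, 19, 21}
Their product equals the constant term of the cyclotomic polynomial Φ_22(x) up to sign.
For n ≥ 3, the product of all primitive nth roots of unity is 1. (For n=1 it is 1; for n=2 it is -1.)

1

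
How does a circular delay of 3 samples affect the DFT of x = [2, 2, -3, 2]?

Time shift by 3: X_shifted[k] = ω_4^(3k) · X[k]
Shifted x = [2, -3, 2, 2]

DFT(x[n-3]) = [3, 5i, 5, -5i]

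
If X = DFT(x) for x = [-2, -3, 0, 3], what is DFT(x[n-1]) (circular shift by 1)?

Time shift by 1: X_shifted[k] = ω_4^(1k) · X[k]
Shifted x = [3, -2, -3, 0]

DFT(x[n-1]) = [-2, 6+2i, 2, 6-2i]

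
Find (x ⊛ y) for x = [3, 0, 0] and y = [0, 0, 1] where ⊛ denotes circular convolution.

(x ⊛ y)[n] = Σ(m=0 to 2) x[m] · y[(n-m) mod 3]

Computing each output sample:
(x ⊛ y)[0] = 0
(x ⊛ y)[1] = 0
(x ⊛ y)[2] = 3

x ⊛ y = [0, 0, 3]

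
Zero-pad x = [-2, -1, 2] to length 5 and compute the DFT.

Original 3-point DFT: [-1, -2.5000+2.5981i, -2.5000-2.5981i]
Zero-padded 5-point DFT provides frequency interpolation.

DFT_5([x, 0, ...]) = [-1, -3.9271-0.2245i, -0.5729+2.4899i, -0.5729-2.4899i, -3.9271+0.2245i]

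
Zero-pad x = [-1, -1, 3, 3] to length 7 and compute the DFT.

Original 4-point DFT: [4, -4+4i, 0, -4-4i]
Zero-padded 7-point DFT provides frequency interpolation.

DFT_7([x, 0, ...]) = [4, -4.9940-3.4446i, -1.6099+4.6221i, 1.1039-0.1454i, 1.1039+0.1454i, -1.6099-4.6221i, -4.9940+3.4446i]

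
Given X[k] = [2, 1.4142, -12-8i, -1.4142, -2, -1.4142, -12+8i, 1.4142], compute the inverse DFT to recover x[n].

x[n] = (1/8) Σ(k=0 to 7) X[k] · e^(2πikn/8)

Computing each x[n]:
x[0] = -3
x[1] = 3
x[2] = 3
x[3] = -2
x[4] = -3
x[5] = 2
x[6] = 3
x[7] = -1

x = [-3, 3, 3, -2, -3, 2, 3, -1]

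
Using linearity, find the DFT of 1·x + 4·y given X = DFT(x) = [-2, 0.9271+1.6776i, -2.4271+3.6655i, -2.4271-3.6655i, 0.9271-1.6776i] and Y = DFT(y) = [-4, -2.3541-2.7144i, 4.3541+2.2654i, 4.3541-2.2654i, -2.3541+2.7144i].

By linearity: DFT(1x + 4y) = 1·DFT(x) + 4·DFT(y)
= 1·[-2, 0.9271+1.6776i, -2.4271+3.6655i, -2.4271-3.6655i, 0.9271-1.6776i] + 4·[-4, -2.3541-2.7144i, 4.3541+2.2654i, 4.3541-2.2654i, -2.3541+2.7144i]

Computing element-wise:
Z[0] = 1·(-2) + 4·(-4) = -18
Z[1] = 1·(0.9271+1.6776i) + 4·(-2.3541-2.7144i) = -8.4893-9.1800i
Z[2] = 1·(-2.4271+3.6655i) + 4·(4.3541+2.2654i) = 14.9893+12.7271i
Z[3] = 1·(-2.4271-3.6655i) + 4·(4.3541-2.2654i) = 14.9893-12.7271i
Z[4] = 1·(0.9271-1.6776i) + 4·(-2.3541+2.7144i) = -8.4893+9.1800i

DFT(1x + 4y) = 1·X + 4·Y = [-18, -8.4893-9.1800i, 14.9893+12.7271i, 14.9893-12.7271i, -8.4893+9.1800i]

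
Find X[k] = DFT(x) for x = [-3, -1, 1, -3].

X[k] = Σ(n=0 to 3) x[n] · ω_4^(nk)
where ω_4 = e^(-2πi/4)

Computing each X[k]:
X[0] = -6
X[1] = -4-2i
X[2] = 2
X[3] = -4+2i

X = [-6, -4-2i, 2, -4+2i]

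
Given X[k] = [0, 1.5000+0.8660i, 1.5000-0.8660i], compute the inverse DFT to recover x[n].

x[n] = (1/3) Σ(k=0 to 2) X[k] · e^(2πikn/3)

Computing each x[n]:
x[0] = 1
x[1] = -1
x[2] = 0

x = [1, -1, 0]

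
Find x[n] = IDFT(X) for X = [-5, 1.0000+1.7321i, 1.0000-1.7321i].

x[n] = (1/3) Σ(k=0 to 2) X[k] · e^(2πikn/3)

Computing each x[n]:
x[0] = -1
x[1] = -3
x[2] = -1

x = [-1, -3, -1]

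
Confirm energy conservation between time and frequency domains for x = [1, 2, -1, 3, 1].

Time domain:
Σ|x[n]|² = |1|² + |2|² + |-1|² + |3|² + |1|² = 16.0000

Frequency domain:
(1/5)Σ|X[k]|² = (1/5)(|6|² + |0.3090+1.4001i|² + |-0.8090-4.3920i|² + |-0.8090+4.3920i|² + |0.3090-1.4001i|²) = (1/5)·80.0000 = 16.0000

Both sides agree, confirming Parseval's theorem.

Σ|x[n]|² = (1/N)Σ|X[k]|² = 16.0000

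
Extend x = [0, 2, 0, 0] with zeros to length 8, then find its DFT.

Original 4-point DFT: [2, -2i, -2, 2i]
Zero-padded 8-point DFT provides frequency interpolation.

DFT_8([x, 0, ...]) = [2, 1.4142-1.4142i, -2i, -1.4142-1.4142i, -2, -1.4142+1.4142i, 2i, 1.4142+1.4142i]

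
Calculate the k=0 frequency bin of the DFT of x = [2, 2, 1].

X[0] = Σ(n=0 to 2) x[n] · ω_3^0 = Σ x[n]
= (2) + (2) + (1)

X[0] = 5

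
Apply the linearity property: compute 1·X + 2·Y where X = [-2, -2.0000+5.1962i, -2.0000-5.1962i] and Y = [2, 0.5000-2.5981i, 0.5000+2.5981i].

By linearity: DFT(1x + 2y) = 1·DFT(x) + 2·DFT(y)
= 1·[-2, -2.0000+5.1962i, -2.0000-5.1962i] + 2·[2, 0.5000-2.5981i, 0.5000+2.5981i]

Computing element-wise:
Z[0] = 1·(-2) + 2·(2) = 2
Z[1] = 1·(-2.0000+5.1962i) + 2·(0.5000-2.5981i) = -1
Z[2] = 1·(-2.0000-5.1962i) + 2·(0.5000+2.5981i) = -1

DFT(1x + 2y) = 1·X + 2·Y = [2, -1, -1]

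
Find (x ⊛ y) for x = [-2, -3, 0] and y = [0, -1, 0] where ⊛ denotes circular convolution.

(x ⊛ y)[n] = Σ(m=0 to 2) x[m] · y[(n-m) mod 3]

Computing each output sample:
(x ⊛ y)[0] = 0
(x ⊛ y)[1] = 2
(x ⊛ y)[2] = 3

x ⊛ y = [0, 2, 3]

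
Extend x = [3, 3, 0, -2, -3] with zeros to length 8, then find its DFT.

Original 5-point DFT: [1, 4.6180-6.8819i, 2.3820-1.6246i, 2.3820+1.6246i, 4.6180+6.8819i]
Zero-padded 8-point DFT provides frequency interpolation.

DFT_8([x, 0, ...]) = [1, 9.5355-0.7071i, -5i, 2.4645-0.7071i, -1, 2.4645+0.7071i, 5i, 9.5355+0.7071i]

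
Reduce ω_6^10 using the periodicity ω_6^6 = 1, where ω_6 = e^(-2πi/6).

Since ω_6^6 = 1, powers reduce modulo 6.
10 mod 6 = 4
So ω_6^10 = ω_6^4 = e^(-2πi·4/6)

ω_6^10 = ω_6^4 = -0.5000+0.8660i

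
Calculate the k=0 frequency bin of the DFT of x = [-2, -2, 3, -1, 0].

X[0] = Σ(n=0 to 4) x[n] · ω_5^0 = Σ x[n]
= (-2) + (-2) + (3) + (-1) + (0)

X[0] = -2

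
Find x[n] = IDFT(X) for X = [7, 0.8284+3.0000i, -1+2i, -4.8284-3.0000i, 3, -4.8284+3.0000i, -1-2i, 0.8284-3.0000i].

x[n] = (1/8) Σ(k=0 to 7) X[k] · e^(2πikn/8)

Computing each x[n]:
x[0] = 0
x[1] = 1
x[2] = 0
x[3] = 0
x[4] = 2
x[5] = -1
x[6] = 3
x[7] = 2

x = [0, 1, 0, 0, 2, -1, 3, 2]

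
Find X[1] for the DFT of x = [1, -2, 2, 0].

X[1] = Σ(n=0 to 3) x[n] · ω_4^(1n) where ω_4 = e^(-2πi/4)
= (1)·ω_4^0 + (-2)·ω_4^1 + (2)·ω_4^2 + (0)·ω_4^3

X[1] = -1+2i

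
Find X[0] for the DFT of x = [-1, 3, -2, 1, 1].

X[0] = Σ(n=0 to 4) x[n] · ω_5^0 = Σ x[n]
= (-1) + (3) + (-2) + (1) + (1)

X[0] = 2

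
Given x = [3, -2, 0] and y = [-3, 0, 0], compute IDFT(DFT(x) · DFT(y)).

(x ⊛ y)[n] = Σ(m=0 to 2) x[m] · y[(n-m) mod 3]

Computing each output sample:
(x ⊛ y)[0] = -9
(x ⊛ y)[1] = 6
(x ⊛ y)[2] = 0

x ⊛ y = [-9, 6, 0]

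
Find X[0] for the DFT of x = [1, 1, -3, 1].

X[0] = Σ(n=0 to 3) x[n] · ω_4^0 = Σ x[n]
= (1) + (1) + (-3) + (1)

X[0] = 0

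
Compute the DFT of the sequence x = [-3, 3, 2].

X[k] = Σ(n=0 to 2) x[n] · ω_3^(nk)
where ω_3 = e^(-2πi/3)

Computing each X[k]:
X[0] = 2
X[1] = -5.5000-0.8660i
X[2] = -5.5000+0.8660i

X = [2, -5.5000-0.8660i, -5.5000+0.8660i]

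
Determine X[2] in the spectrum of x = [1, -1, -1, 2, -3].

X[2] = Σ(n=0 to 4) x[n] · ω_5^(2n) where ω_5 = e^(-2πi/5)
= (1)·ω_5^0 + (-1)·ω_5^2 + (-1)·ω_5^4 + (2)·ω_5^6 + (-3)·ω_5^8

X[2] = 4.5451-4.0287i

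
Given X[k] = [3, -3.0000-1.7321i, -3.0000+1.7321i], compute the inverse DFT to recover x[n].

x[n] = (1/3) Σ(k=0 to 2) X[k] · e^(2πikn/3)

Computing each x[n]:
x[0] = -1
x[1] = 3
x[2] = 1

x = [-1, 3, 1]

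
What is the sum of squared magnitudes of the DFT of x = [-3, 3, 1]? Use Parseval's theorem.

Parseval: Σ|x[n]|² = (1/N)Σ|X[k]|², so Σ|X[k]|² = N·Σ|x[n]|² = 3·19.0000

Σ|X[k]|² = N·Σ|x[n]|² = 3·19.0000 = 57.0000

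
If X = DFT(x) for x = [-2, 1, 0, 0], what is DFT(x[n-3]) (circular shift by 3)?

Time shift by 3: X_shifted[k] = ω_4^(3k) · X[k]
Shifted x = [1, 0, 0, -2]

DFT(x[n-3]) = [-1, 1-2i, 3, 1+2i]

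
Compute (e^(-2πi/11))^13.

Since ω_11^11 = 1, powers reduce modulo 11.
13 mod 11 = 2
So ω_11^13 = ω_11^2 = e^(-2πi·2/11)

ω_11^13 = ω_11^2 = 0.4154-0.9096i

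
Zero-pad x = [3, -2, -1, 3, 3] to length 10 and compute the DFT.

Original 5-point DFT: [6, 1.6910+7.1064i, 2.8090-0.8653i, 2.8090+0.8653i, 1.6910-7.1064i]
Zero-padded 10-point DFT provides frequency interpolation.

DFT_10([x, 0, ...]) = [6, -2.2812-2.4899i, 1.6910+7.1064i, 7.7812+0.2245i, 2.8090-0.8653i, 4, 2.8090+0.8653i, 7.7812-0.2245i, 1.6910-7.1064i, -2.2812+2.4899i]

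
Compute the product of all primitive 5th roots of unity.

The primitive 5th roots of unity are ω_5^k for k coprime to 5: k ∈ {1, 2, 3, 4}
Their product equals the constant term of the cyclotomic polynomial Φ_5(x) up to sign.
For n ≥ 3, the product of all primitive nth roots of unity is 1. (For n=1 it is 1; for n=2 it is -1.)

1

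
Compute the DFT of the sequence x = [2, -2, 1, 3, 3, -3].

X[k] = Σ(n=0 to 5) x[n] · ω_6^(nk)
where ω_6 = e^(-2πi/6)

Computing each X[k]:
X[0] = 4
X[1] = -5.5000+0.8660i
X[2] = 5.5000-2.5981i
X[3] = 8
X[4] = 5.5000+2.5981i
X[5] = -5.5000-0.8660i

X = [4, -5.5000+0.8660i, 5.5000-2.5981i, 8, 5.5000+2.5981i, -5.5000-0.8660i]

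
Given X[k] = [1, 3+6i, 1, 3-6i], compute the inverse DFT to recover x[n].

x[n] = (1/4) Σ(k=0 to 3) X[k] · e^(2πikn/4)

Computing each x[n]:
x[0] = 2
x[1] = -3
x[2] = -1
x[3] = 3

x = [2, -3, -1, 3]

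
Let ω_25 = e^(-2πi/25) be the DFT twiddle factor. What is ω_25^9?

ω_25^9 = e^(-2πi·9/25)
= cos(-2π·9/25) + i·sin(-2π·9/25)
= cos(-18π/25) + i·sin(-18π/25)

ω_25^9 = cos(-18π/25) + i·sin(-18π/25) = -0.6374-0.7705i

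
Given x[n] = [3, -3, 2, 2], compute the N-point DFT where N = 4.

X[k] = Σ(n=0 to 3) x[n] · ω_4^(nk)
where ω_4 = e^(-2πi/4)

Computing each X[k]:
X[0] = 4
X[1] = 1+5i
X[2] = 6
X[3] = 1-5i

X = [4, 1+5i, 6, 1-5i]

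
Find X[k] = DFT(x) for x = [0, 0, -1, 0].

X[k] = Σ(n=0 to 3) x[n] · ω_4^(nk)
where ω_4 = e^(-2πi/4)

Computing each X[k]:
X[0] = -1
X[1] = 1
X[2] = -1
X[3] = 1

X = [-1, 1, -1, 1]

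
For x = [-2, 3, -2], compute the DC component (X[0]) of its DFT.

X[0] = Σ(n=0 to 2) x[n] · ω_3^0 = Σ x[n]
= (-2) + (3) + (-2)

X[0] = -1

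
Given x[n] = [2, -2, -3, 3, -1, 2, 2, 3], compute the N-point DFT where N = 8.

X[k] = Σ(n=0 to 7) x[n] · ω_8^(nk)
where ω_8 = e^(-2πi/8)

Computing each X[k]:
X[0] = 6
X[1] = 0.1716+7.8284i
X[2] = 2+6i
X[3] = 5.8284-2.1716i
X[4] = -6
X[5] = 5.8284+2.1716i
X[6] = 2-6i
X[7] = 0.1716-7.8284i

X = [6, 0.1716+7.8284i, 2+6i, 5.8284-2.1716i, -6, 5.8284+2.1716i, 2-6i, 0.1716-7.8284i]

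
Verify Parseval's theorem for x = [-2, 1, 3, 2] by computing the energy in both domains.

Time domain:
Σ|x[n]|² = |-2|² + |1|² + |3|² + |2|² = 18.0000

Frequency domain:
(1/4)Σ|X[k]|² = (1/4)(|4|² + |-5+1i|² + |-2|² + |-5-1i|²) = (1/4)·72.0000 = 18.0000

Both sides agree, confirming Parseval's theorem.

Σ|x[n]|² = (1/N)Σ|X[k]|² = 18.0000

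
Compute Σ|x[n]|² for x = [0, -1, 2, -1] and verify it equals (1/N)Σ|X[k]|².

Time domain:
Σ|x[n]|² = |0|² + |-1|² + |2|² + |-1|² = 6.0000

Frequency domain:
(1/4)Σ|X[k]|² = (1/4)(|0|² + |-2|² + |4|² + |-2|²) = (1/4)·24.0000 = 6.0000

Both sides agree, confirming Parseval's theorem.

Σ|x[n]|² = (1/N)Σ|X[k]|² = 6.0000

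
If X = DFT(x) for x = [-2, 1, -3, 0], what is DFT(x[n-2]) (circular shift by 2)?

Time shift by 2: X_shifted[k] = ω_4^(2k) · X[k]
Shifted x = [-3, 0, -2, 1]

DFT(x[n-2]) = [-4, -1+1i, -6, -1-1i]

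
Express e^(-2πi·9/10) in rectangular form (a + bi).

ω_10^9 = e^(-2πi·9/10)
= cos(-2π·9/10) + i·sin(-2π·9/10)
= cos(-18π/10) + i·sin(-18π/10)

ω_10^9 = cos(-18π/10) + i·sin(-18π/10) = 0.8090+0.5878i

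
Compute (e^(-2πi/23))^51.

Since ω_23^23 = 1, powers reduce modulo 23.
51 mod 23 = 5
So ω_23^51 = ω_23^5 = e^(-2πi·5/23)

ω_23^51 = ω_23^5 = 0.2035-0.9791i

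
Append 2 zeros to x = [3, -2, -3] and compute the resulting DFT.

Original 3-point DFT: [-2, 5.5000-0.8660i, 5.5000+0.8660i]
Zero-padded 5-point DFT provides frequency interpolation.

DFT_5([x, 0, ...]) = [-2, 4.8090+3.6655i, 3.6910-1.6776i, 3.6910+1.6776i, 4.8090-3.6655i]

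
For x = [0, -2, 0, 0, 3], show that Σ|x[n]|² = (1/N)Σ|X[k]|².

Time domain:
Σ|x[n]|² = |0|² + |-2|² + |0|² + |0|² + |3|² = 13.0000

Frequency domain:
(1/5)Σ|X[k]|² = (1/5)(|1|² + |0.3090+4.7553i|² + |-0.8090+2.9389i|² + |-0.8090-2.9389i|² + |0.3090-4.7553i|²) = (1/5)·65.0000 = 13.0000

Both sides agree, confirming Parseval's theorem.

Σ|x[n]|² = (1/N)Σ|X[k]|² = 13.0000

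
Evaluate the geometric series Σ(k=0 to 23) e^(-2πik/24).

Sum of all nth roots of unity equals 0 for n > 1 (geometric series with r ≠ 1).

0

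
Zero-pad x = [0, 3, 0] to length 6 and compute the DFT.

Original 3-point DFT: [3, -1.5000-2.5981i, -1.5000+2.5981i]
Zero-padded 6-point DFT provides frequency interpolation.

DFT_6([x, 0, ...]) = [3, 1.5000-2.5981i, -1.5000-2.5981i, -3, -1.5000+2.5981i, 1.5000+2.5981i]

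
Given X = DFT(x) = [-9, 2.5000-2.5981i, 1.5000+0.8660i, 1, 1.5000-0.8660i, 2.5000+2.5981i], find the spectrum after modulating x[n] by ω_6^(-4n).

Modulation property: DFT(ω_6^(-4n)·x[n]) = X[(k-4) mod 6], so circularly shift X by 4 positions.

X[k-4] = [1.5000+0.8660i, 1, 1.5000-0.8660i, 2.5000+2.5981i, -9, 2.5000-2.5981i]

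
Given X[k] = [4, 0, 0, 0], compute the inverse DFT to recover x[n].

x[n] = (1/4) Σ(k=0 to 3) X[k] · e^(2πikn/4)

Computing each x[n]:
x[0] = 1
x[1] = 1
x[2] = 1
x[3] = 1

x = [1, 1, 1, 1]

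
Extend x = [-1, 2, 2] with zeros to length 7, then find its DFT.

Original 3-point DFT: [3, -3, -3]
Zero-padded 7-point DFT provides frequency interpolation.

DFT_7([x, 0, ...]) = [3, -0.1981-3.5135i, -3.2470-1.0821i, -1.5550+0.6959i, -1.5550-0.6959i, -3.2470+1.0821i, -0.1981+3.5135i]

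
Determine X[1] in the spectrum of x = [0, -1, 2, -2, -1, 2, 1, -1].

X[1] = Σ(n=0 to 7) x[n] · ω_8^(1n) where ω_8 = e^(-2πi/8)
= (0)·ω_8^0 + (-1)·ω_8^1 + (2)·ω_8^2 + (-2)·ω_8^3 + (-1)·ω_8^4 + (2)·ω_8^5 + (1)·ω_8^6 + (-1)·ω_8^7

X[1] = -0.4142+1.8284i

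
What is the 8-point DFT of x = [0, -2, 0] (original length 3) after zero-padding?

Original 3-point DFT: [-2, 1.0000+1.7321i, 1.0000-1.7321i]
Zero-padded 8-point DFT provides frequency interpolation.

DFT_8([x, 0, ...]) = [-2, -1.4142+1.4142i, 2i, 1.4142+1.4142i, 2, 1.4142-1.4142i, -2i, -1.4142-1.4142i]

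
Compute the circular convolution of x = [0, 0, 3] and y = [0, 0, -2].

(x ⊛ y)[n] = Σ(m=0 to 2) x[m] · y[(n-m) mod 3]

Computing each output sample:
(x ⊛ y)[0] = 0
(x ⊛ y)[1] = -6
(x ⊛ y)[2] = 0

x ⊛ y = [0, -6, 0]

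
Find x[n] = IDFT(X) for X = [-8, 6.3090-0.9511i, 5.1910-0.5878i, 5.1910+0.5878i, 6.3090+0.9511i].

x[n] = (1/5) Σ(k=0 to 4) X[k] · e^(2πikn/5)

Computing each x[n]:
x[0] = 3
x[1] = -2
x[2] = -3
x[3] = -3
x[4] = -3

x = [3, -2, -3, -3, -3]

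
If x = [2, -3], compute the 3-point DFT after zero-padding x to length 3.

Original 2-point DFT: [-1, 5]
Zero-padded 3-point DFT provides frequency interpolation.

DFT_3([x, 0, ...]) = [-1, 3.5000+2.5981i, 3.5000-2.5981i]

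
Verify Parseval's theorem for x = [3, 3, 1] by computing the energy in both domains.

Time domain:
Σ|x[n]|² = |3|² + |3|² + |1|² = 19.0000

Frequency domain:
(1/3)Σ|X[k]|² = (1/3)(|7|² + |1.0000-1.7321i|² + |1.0000+1.7321i|²) = (1/3)·57.0000 = 19.0000

Both sides agree, confirming Parseval's theorem.

Σ|x[n]|² = (1/N)Σ|X[k]|² = 19.0000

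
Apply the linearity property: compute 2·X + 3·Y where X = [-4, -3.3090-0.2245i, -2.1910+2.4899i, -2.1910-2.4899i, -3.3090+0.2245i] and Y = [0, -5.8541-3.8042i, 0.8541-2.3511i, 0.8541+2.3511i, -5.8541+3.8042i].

By linearity: DFT(2x + 3y) = 2·DFT(x) + 3·DFT(y)
= 2·[-4, -3.3090-0.2245i, -2.1910+2.4899i, -2.1910-2.4899i, -3.3090+0.2245i] + 3·[0, -5.8541-3.8042i, 0.8541-2.3511i, 0.8541+2.3511i, -5.8541+3.8042i]

Computing element-wise:
Z[0] = 2·(-4) + 3·(0) = -8
Z[1] = 2·(-3.3090-0.2245i) + 3·(-5.8541-3.8042i) = -24.1803-11.8616i
Z[2] = 2·(-2.1910+2.4899i) + 3·(0.8541-2.3511i) = -1.8197-2.0735i
Z[3] = 2·(-2.1910-2.4899i) + 3·(0.8541+2.3511i) = -1.8197+2.0735i
Z[4] = 2·(-3.3090+0.2245i) + 3·(-5.8541+3.8042i) = -24.1803+11.8616i

DFT(2x + 3y) = 2·X + 3·Y = [-8, -24.1803-11.8616i, -1.8197-2.0735i, -1.8197+2.0735i, -24.1803+11.8616i]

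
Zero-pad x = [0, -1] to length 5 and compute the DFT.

Original 2-point DFT: [-1, 1]
Zero-padded 5-point DFT provides frequency interpolation.

DFT_5([x, 0, ...]) = [-1, -0.3090+0.9511i, 0.8090+0.5878i, 0.8090-0.5878i, -0.3090-0.9511i]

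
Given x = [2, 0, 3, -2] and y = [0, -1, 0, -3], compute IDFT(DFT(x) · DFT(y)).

(x ⊛ y)[n] = Σ(m=0 to 3) x[m] · y[(n-m) mod 4]

Computing each output sample:
(x ⊛ y)[0] = 2
(x ⊛ y)[1] = -11
(x ⊛ y)[2] = 6
(x ⊛ y)[3] = -9

x ⊛ y = [2, -11, 6, -9]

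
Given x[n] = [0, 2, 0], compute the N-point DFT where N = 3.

X[k] = Σ(n=0 to 2) x[n] · ω_3^(nk)
where ω_3 = e^(-2πi/3)

Computing each X[k]:
X[0] = 2
X[1] = -1.0000-1.7321i
X[2] = -1.0000+1.7321i

X = [2, -1.0000-1.7321i, -1.0000+1.7321i]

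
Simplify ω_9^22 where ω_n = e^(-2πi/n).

Since ω_9^9 = 1, powers reduce modulo 9.
22 mod 9 = 4
So ω_9^22 = ω_9^4 = e^(-2πi·4/9)

ω_9^22 = ω_9^4 = -0.9397-0.3420i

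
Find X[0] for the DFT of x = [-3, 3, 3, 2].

X[0] = Σ(n=0 to 3) x[n] · ω_4^0 = Σ x[n]
= (-3) + (3) + (3) + (2)

X[0] = 5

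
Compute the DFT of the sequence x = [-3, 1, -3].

X[k] = Σ(n=0 to 2) x[n] · ω_3^(nk)
where ω_3 = e^(-2πi/3)

Computing each X[k]:
X[0] = -5
X[1] = -2.0000-3.4641i
X[2] = -2.0000+3.4641i

X = [-5, -2.0000-3.4641i, -2.0000+3.4641i]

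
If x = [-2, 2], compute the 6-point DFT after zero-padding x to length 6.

Original 2-point DFT: [0, -4]
Zero-padded 6-point DFT provides frequency interpolation.

DFT_6([x, 0, ...]) = [0, -1.0000-1.7321i, -3.0000-1.7321i, -4, -3.0000+1.7321i, -1.0000+1.7321i]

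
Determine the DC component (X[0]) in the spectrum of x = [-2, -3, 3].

X[0] = Σ(n=0 to 2) x[n] · ω_3^0 = Σ x[n]
= (-2) + (-3) + (3)

X[0] = -2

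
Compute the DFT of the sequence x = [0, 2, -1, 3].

X[k] = Σ(n=0 to 3) x[n] · ω_4^(nk)
where ω_4 = e^(-2πi/4)

Computing each X[k]:
X[0] = 4
X[1] = 1+1i
X[2] = -6
X[3] = 1-1i

X = [4, 1+1i, -6, 1-1i]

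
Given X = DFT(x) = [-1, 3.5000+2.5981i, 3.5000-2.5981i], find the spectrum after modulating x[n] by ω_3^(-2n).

Modulation property: DFT(ω_3^(-2n)·x[n]) = X[(k-2) mod 3], so circularly shift X by 2 positions.

X[k-2] = [3.5000+2.5981i, 3.5000-2.5981i, -1]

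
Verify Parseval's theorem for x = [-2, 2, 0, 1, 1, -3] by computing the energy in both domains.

Time domain:
Σ|x[n]|² = |-2|² + |2|² + |0|² + |1|² + |1|² + |-3|² = 19.0000

Frequency domain:
(1/6)Σ|X[k]|² = (1/6)(|-1|² + |-4.0000-3.4641i|² + |-1.0000-5.1962i|² + |-1|² + |-1.0000+5.1962i|² + |-4.0000+3.4641i|²) = (1/6)·114.0000 = 19.0000

Both sides agree, confirming Parseval's theorem.

Σ|x[n]|² = (1/N)Σ|X[k]|² = 19.0000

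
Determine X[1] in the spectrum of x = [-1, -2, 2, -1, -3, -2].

X[1] = Σ(n=0 to 5) x[n] · ω_6^(1n) where ω_6 = e^(-2πi/6)
= (-1)·ω_6^0 + (-2)·ω_6^1 + (2)·ω_6^2 + (-1)·ω_6^3 + (-3)·ω_6^4 + (-2)·ω_6^5

X[1] = -1.5000-4.3301i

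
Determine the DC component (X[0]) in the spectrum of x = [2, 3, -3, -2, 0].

X[0] = Σ(n=0 to 4) x[n] · ω_5^0 = Σ x[n]
= (2) + (3) + (-3) + (-2) + (0)

X[0] = 0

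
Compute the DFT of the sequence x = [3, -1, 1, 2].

X[k] = Σ(n=0 to 3) x[n] · ω_4^(nk)
where ω_4 = e^(-2πi/4)

Computing each X[k]:
X[0] = 5
X[1] = 2+3i
X[2] = 3
X[3] = 2-3i

X = [5, 2+3i, 3, 2-3i]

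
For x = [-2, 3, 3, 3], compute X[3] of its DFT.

X[3] = Σ(n=0 to 3) x[n] · ω_4^(3n) where ω_4 = e^(-2πi/4)
= (-2)·ω_4^0 + (3)·ω_4^3 + (3)·ω_4^6 + (3)·ω_4^9

X[3] = -5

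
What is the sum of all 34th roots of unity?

Sum of all nth roots of unity equals 0 for n > 1 (geometric series with r ≠ 1).

0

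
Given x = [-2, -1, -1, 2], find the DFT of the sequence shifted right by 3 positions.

Time shift by 3: X_shifted[k] = ω_4^(3k) · X[k]
Shifted x = [-1, -1, 2, -2]

DFT(x[n-3]) = [-2, -3-1i, 4, -3+1i]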